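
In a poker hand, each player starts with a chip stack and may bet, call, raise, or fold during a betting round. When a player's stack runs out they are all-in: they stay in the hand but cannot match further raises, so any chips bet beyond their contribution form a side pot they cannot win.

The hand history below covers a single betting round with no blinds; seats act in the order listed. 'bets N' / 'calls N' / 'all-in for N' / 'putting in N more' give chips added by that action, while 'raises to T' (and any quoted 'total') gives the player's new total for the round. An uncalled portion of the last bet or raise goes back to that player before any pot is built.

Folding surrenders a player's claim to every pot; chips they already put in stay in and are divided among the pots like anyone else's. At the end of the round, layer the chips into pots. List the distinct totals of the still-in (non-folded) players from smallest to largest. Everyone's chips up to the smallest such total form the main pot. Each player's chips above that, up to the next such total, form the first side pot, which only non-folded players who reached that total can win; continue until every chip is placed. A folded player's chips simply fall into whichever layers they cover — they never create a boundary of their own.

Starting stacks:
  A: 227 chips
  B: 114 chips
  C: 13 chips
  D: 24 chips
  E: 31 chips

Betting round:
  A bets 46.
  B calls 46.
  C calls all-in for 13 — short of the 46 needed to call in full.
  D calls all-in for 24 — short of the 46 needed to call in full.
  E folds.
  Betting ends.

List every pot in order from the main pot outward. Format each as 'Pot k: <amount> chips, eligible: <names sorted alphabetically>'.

Pot 1: 52 chips, eligible: A, B, C, D
Pot 2: 33 chips, eligible: A, B, D
Pot 3: 44 chips, eligible: A, B

Derivation:
Contributions: A=46, B=46, C=13, D=24
Folded: E
Pot levels (distinct totals of non-folded players): 13, 24, 46
Layer 1-13: 13 each from A, B, C, D = 13*4 = 52 chips; eligible A, B, C, D
Layer 14-24: 11 each from A, B, D = 11*3 = 33 chips; eligible A, B, D
Layer 25-46: 22 each from A, B = 22*2 = 44 chips; eligible A, B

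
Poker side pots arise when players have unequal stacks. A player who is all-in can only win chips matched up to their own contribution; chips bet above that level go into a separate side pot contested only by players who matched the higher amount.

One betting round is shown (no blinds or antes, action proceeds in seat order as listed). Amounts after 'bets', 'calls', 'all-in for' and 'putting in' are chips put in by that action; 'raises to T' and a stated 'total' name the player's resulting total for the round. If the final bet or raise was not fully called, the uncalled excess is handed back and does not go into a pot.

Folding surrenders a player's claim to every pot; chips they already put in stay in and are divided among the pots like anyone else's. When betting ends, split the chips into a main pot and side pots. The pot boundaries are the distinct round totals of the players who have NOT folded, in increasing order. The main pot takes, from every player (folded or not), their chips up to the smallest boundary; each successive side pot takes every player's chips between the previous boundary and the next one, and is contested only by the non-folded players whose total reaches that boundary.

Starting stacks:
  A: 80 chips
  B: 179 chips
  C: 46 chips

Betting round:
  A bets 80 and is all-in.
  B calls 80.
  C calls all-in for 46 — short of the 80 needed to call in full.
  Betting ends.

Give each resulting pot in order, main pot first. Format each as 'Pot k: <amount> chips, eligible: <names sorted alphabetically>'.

Contributions: A=80, B=80, C=46
Pot levels (distinct totals of non-folded players): 46, 80
Layer 1-46: 46 each from A, B, C = 46*3 = 138 chips; eligible A, B, C
Layer 47-80: 34 each from A, B = 34*2 = 68 chips; eligible A, B

Pot 1: 138 chips, eligible: A, B, C
Pot 2: 68 chips, eligible: A, B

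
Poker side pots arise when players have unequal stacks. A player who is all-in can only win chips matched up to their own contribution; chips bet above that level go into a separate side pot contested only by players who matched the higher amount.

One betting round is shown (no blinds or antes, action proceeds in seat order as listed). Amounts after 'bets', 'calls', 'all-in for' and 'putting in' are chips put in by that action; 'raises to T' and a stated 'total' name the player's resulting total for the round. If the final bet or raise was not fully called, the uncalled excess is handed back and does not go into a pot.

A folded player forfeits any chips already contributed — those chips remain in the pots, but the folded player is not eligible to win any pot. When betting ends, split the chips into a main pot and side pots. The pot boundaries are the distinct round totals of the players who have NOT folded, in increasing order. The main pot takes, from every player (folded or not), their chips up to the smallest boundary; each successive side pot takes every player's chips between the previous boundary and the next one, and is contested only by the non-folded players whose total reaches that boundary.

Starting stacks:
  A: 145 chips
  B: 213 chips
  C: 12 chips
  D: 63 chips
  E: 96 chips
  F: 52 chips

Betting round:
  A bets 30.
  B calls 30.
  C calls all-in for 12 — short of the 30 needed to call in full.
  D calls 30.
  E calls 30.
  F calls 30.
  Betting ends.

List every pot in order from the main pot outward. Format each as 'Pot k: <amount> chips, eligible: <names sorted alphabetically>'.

Contributions: A=30, B=30, C=12, D=30, E=30, F=30
Pot levels (distinct totals of non-folded players): 12, 30
Layer 1-12: 12 each from A, B, C, D, E, F = 12*6 = 72 chips; eligible A, B, C, D, E, F
Layer 13-30: 18 each from A, B, D, E, F = 18*5 = 90 chips; eligible A, B, D, E, F

Pot 1: 72 chips, eligible: A, B, C, D, E, F
Pot 2: 90 chips, eligible: A, B, D, E, F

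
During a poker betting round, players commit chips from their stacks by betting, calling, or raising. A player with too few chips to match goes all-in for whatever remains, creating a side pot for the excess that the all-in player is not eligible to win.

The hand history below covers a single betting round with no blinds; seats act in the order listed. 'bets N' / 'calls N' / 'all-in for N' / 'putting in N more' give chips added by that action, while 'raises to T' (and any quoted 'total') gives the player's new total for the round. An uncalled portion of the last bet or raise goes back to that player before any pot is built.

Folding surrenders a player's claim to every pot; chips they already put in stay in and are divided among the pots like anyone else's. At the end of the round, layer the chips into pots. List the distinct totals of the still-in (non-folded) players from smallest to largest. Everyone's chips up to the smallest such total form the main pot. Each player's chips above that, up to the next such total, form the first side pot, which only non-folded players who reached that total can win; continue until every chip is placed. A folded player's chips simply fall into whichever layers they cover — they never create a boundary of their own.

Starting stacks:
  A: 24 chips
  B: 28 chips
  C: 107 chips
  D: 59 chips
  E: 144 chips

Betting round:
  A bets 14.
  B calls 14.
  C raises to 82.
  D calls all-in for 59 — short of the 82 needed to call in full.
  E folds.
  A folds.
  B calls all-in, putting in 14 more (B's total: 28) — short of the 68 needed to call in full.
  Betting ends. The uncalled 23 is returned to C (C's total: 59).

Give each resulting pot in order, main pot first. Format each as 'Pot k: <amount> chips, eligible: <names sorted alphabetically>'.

Contributions (after 23 returned to C): A=14, B=28, C=59, D=59
Folded: A, E
Pot levels (distinct totals of non-folded players): 28, 59
Layer 1-28: A 14 + B 28 + C 28 + D 28 = 98 chips; eligible B, C, D
Layer 29-59: 31 each from C, D = 31*2 = 62 chips; eligible C, D

Pot 1: 98 chips, eligible: B, C, D
Pot 2: 62 chips, eligible: C, D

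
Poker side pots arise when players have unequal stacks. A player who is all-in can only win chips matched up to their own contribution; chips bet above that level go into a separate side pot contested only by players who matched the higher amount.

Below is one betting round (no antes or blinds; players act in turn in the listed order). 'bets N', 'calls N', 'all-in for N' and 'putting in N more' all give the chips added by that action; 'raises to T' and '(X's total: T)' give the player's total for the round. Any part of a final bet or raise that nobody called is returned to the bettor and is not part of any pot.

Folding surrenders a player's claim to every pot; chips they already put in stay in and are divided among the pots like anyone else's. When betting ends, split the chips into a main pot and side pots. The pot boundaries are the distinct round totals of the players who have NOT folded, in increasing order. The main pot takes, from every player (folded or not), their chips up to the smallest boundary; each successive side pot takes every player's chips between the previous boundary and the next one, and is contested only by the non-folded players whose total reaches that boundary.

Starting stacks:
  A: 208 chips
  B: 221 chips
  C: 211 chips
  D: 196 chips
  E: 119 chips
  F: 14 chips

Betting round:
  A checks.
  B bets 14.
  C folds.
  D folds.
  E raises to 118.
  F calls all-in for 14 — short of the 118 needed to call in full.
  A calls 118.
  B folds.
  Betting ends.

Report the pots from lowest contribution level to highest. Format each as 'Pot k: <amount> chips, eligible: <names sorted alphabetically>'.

Pot 1: 56 chips, eligible: A, E, F
Pot 2: 208 chips, eligible: A, E

Derivation:
Contributions: A=118, B=14, E=118, F=14
Folded: B, C, D
Pot levels (distinct totals of non-folded players): 14, 118
Layer 1-14: 14 each from A, B, E, F = 14*4 = 56 chips; eligible A, E, F
Layer 15-118: 104 each from A, E = 104*2 = 208 chips; eligible A, E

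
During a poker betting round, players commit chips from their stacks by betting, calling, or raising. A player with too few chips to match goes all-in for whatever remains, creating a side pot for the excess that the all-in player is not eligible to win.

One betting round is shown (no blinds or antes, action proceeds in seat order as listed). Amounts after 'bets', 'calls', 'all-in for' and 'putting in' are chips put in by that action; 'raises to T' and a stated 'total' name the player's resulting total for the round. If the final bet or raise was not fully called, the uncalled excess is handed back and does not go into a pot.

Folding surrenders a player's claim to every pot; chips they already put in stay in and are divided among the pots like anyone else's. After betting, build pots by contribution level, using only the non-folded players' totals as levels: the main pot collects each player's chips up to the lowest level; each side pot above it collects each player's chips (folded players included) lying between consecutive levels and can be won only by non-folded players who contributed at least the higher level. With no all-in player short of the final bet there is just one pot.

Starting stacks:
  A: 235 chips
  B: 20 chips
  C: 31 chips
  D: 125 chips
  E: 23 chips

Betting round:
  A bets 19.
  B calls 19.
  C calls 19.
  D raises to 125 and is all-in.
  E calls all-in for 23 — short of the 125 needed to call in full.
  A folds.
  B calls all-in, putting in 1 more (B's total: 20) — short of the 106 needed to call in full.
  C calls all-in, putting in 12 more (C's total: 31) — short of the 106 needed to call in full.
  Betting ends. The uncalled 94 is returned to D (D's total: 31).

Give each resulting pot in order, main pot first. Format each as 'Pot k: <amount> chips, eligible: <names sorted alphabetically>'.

Contributions (after 94 returned to D): A=19, B=20, C=31, D=31, E=23
Folded: A
Pot levels (distinct totals of non-folded players): 20, 23, 31
Layer 1-20: A 19 + B 20 + C 20 + D 20 + E 20 = 99 chips; eligible B, C, D, E
Layer 21-23: 3 each from C, D, E = 3*3 = 9 chips; eligible C, D, E
Layer 24-31: 8 each from C, D = 8*2 = 16 chips; eligible C, D

Pot 1: 99 chips, eligible: B, C, D, E
Pot 2: 9 chips, eligible: C, D, E
Pot 3: 16 chips, eligible: C, D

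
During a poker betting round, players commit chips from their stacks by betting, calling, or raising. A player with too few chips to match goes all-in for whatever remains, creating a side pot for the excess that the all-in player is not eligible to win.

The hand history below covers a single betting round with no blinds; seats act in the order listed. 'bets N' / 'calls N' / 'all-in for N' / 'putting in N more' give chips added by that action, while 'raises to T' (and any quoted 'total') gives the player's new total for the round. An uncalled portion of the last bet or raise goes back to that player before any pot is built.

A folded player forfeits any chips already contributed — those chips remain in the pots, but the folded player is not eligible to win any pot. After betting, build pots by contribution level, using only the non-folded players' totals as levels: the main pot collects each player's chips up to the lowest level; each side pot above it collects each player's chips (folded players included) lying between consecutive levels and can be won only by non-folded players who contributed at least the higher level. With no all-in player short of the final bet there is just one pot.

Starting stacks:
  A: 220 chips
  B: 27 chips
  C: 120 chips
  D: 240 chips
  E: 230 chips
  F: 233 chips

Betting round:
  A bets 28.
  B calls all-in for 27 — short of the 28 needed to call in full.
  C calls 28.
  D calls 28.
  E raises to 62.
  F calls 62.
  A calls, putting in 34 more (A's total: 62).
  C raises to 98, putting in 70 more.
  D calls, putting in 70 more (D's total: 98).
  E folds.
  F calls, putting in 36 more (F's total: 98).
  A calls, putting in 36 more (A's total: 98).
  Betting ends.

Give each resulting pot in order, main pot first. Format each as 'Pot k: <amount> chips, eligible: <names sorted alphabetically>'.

Pot 1: 162 chips, eligible: A, B, C, D, F
Pot 2: 319 chips, eligible: A, C, D, F

Derivation:
Contributions: A=98, B=27, C=98, D=98, E=62, F=98
Folded: E
Pot levels (distinct totals of non-folded players): 27, 98
Layer 1-27: 27 each from A, B, C, D, E, F = 27*6 = 162 chips; eligible A, B, C, D, F
Layer 28-98: A 71 + C 71 + D 71 + E 35 + F 71 = 319 chips; eligible A, C, D, F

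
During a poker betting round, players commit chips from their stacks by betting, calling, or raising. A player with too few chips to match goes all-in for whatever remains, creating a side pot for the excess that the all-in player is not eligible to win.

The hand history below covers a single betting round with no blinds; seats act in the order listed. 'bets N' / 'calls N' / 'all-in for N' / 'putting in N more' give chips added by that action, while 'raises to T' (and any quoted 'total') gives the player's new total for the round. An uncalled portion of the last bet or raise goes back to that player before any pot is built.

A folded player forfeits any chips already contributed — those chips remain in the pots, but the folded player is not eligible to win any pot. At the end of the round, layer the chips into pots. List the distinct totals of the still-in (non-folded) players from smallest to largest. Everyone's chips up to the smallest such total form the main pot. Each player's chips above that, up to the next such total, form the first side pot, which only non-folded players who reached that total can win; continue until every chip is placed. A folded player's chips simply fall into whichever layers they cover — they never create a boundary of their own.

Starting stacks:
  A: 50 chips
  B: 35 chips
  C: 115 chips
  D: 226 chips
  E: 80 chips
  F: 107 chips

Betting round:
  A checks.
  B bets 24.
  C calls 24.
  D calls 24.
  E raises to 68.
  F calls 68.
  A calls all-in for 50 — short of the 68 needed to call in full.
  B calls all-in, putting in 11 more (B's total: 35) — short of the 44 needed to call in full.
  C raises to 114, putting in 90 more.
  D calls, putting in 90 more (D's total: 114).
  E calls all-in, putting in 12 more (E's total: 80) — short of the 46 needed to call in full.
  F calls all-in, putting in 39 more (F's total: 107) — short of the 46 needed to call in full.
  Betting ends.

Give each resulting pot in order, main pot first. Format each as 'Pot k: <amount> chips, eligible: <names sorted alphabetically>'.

Contributions: A=50, B=35, C=114, D=114, E=80, F=107
Pot levels (distinct totals of non-folded players): 35, 50, 80, 107, 114
Layer 1-35: 35 each from A, B, C, D, E, F = 35*6 = 210 chips; eligible A, B, C, D, E, F
Layer 36-50: 15 each from A, C, D, E, F = 15*5 = 75 chips; eligible A, C, D, E, F
Layer 51-80: 30 each from C, D, E, F = 30*4 = 120 chips; eligible C, D, E, F
Layer 81-107: 27 each from C, D, F = 27*3 = 81 chips; eligible C, D, F
Layer 108-114: 7 each from C, D = 7*2 = 14 chips; eligible C, D

Pot 1: 210 chips, eligible: A, B, C, D, E, F
Pot 2: 75 chips, eligible: A, C, D, E, F
Pot 3: 120 chips, eligible: C, D, E, F
Pot 4: 81 chips, eligible: C, D, F
Pot 5: 14 chips, eligible: C, D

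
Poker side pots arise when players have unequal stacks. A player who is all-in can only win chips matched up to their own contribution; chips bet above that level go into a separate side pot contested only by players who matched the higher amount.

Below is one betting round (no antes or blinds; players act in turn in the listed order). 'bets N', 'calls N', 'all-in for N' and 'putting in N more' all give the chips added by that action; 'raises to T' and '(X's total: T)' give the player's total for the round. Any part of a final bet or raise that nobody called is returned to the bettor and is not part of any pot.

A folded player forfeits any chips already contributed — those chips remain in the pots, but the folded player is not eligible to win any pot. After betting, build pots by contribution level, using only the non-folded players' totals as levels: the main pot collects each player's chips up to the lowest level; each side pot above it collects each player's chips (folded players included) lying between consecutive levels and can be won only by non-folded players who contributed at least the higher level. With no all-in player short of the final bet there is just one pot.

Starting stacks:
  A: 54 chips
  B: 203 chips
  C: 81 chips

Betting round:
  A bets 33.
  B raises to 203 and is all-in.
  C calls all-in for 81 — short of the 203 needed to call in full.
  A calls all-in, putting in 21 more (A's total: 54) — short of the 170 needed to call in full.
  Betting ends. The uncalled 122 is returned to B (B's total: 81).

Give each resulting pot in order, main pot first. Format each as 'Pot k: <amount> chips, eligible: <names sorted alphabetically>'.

Contributions (after 122 returned to B): A=54, B=81, C=81
Pot levels (distinct totals of non-folded players): 54, 81
Layer 1-54: 54 each from A, B, C = 54*3 = 162 chips; eligible A, B, C
Layer 55-81: 27 each from B, C = 27*2 = 54 chips; eligible B, C

Pot 1: 162 chips, eligible: A, B, C
Pot 2: 54 chips, eligible: B, C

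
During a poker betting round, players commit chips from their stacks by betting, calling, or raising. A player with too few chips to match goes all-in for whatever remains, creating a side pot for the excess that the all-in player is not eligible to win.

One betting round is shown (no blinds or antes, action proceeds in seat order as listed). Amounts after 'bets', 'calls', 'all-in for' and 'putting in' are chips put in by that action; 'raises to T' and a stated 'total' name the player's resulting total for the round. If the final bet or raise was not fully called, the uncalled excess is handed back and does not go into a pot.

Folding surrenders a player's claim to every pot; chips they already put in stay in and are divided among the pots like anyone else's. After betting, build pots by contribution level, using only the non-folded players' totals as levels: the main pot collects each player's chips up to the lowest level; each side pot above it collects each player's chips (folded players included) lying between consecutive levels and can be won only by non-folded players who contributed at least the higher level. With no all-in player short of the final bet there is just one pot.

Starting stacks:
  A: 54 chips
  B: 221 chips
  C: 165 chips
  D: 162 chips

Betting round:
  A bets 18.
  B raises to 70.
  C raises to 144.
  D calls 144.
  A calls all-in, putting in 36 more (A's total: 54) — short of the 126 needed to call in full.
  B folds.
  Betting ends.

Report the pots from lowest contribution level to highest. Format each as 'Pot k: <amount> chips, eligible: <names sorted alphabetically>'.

Contributions: A=54, B=70, C=144, D=144
Folded: B
Pot levels (distinct totals of non-folded players): 54, 144
Layer 1-54: 54 each from A, B, C, D = 54*4 = 216 chips; eligible A, C, D
Layer 55-144: B 16 + C 90 + D 90 = 196 chips; eligible C, D

Pot 1: 216 chips, eligible: A, C, D
Pot 2: 196 chips, eligible: C, D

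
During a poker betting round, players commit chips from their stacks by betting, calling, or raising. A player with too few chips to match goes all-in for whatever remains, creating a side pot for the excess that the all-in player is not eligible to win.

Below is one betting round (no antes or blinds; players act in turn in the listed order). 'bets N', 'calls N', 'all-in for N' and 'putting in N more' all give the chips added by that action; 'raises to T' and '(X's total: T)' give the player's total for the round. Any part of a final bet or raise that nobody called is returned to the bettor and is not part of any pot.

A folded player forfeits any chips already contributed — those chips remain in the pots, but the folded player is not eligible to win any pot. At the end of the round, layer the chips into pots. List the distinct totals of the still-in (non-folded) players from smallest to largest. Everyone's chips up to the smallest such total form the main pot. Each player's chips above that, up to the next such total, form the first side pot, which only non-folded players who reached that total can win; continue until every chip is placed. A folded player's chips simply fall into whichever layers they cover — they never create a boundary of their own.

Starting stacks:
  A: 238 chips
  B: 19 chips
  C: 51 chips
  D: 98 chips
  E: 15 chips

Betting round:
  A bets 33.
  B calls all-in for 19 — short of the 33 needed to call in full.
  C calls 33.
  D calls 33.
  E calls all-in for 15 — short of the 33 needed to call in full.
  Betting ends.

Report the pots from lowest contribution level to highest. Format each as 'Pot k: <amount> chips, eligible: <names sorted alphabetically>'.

Contributions: A=33, B=19, C=33, D=33, E=15
Pot levels (distinct totals of non-folded players): 15, 19, 33
Layer 1-15: 15 each from A, B, C, D, E = 15*5 = 75 chips; eligible A, B, C, D, E
Layer 16-19: 4 each from A, B, C, D = 4*4 = 16 chips; eligible A, B, C, D
Layer 20-33: 14 each from A, C, D = 14*3 = 42 chips; eligible A, C, D

Pot 1: 75 chips, eligible: A, B, C, D, E
Pot 2: 16 chips, eligible: A, B, C, D
Pot 3: 42 chips, eligible: A, C, D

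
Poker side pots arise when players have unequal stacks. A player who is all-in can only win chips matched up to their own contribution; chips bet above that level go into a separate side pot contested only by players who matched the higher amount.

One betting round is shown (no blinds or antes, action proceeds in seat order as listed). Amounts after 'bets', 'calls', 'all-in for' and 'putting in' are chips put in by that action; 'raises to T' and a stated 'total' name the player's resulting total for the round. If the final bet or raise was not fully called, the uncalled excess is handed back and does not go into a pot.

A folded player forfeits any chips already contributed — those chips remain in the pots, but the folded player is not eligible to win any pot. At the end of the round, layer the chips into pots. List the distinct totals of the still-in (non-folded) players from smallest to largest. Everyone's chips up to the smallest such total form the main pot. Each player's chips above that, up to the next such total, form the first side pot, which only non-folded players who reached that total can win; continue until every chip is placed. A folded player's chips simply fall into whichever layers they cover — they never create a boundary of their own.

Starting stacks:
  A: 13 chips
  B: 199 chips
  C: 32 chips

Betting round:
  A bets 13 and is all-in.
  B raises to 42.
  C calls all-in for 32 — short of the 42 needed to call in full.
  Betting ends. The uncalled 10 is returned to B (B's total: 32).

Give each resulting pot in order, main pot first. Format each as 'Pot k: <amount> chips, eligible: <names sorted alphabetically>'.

Pot 1: 39 chips, eligible: A, B, C
Pot 2: 38 chips, eligible: B, C

Derivation:
Contributions (after 10 returned to B): A=13, B=32, C=32
Pot levels (distinct totals of non-folded players): 13, 32
Layer 1-13: 13 each from A, B, C = 13*3 = 39 chips; eligible A, B, C
Layer 14-32: 19 each from B, C = 19*2 = 38 chips; eligible B, C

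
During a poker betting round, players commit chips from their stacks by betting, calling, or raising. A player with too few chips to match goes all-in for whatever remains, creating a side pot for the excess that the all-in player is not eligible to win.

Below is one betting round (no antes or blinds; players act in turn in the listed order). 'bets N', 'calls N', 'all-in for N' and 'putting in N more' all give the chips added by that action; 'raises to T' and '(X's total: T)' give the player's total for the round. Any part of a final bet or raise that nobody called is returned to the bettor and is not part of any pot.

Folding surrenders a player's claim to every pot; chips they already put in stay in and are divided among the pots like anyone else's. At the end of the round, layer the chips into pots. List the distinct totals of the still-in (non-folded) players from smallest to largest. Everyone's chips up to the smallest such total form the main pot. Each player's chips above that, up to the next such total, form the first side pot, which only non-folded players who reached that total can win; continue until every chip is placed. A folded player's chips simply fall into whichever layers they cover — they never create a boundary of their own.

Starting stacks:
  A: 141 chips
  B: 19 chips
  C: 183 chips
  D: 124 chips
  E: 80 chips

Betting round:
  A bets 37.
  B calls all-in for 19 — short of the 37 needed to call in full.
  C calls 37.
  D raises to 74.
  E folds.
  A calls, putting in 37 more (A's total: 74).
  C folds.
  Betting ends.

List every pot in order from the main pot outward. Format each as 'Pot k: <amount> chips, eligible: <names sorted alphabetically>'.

Contributions: A=74, B=19, C=37, D=74
Folded: C, E
Pot levels (distinct totals of non-folded players): 19, 74
Layer 1-19: 19 each from A, B, C, D = 19*4 = 76 chips; eligible A, B, D
Layer 20-74: A 55 + C 18 + D 55 = 128 chips; eligible A, D

Pot 1: 76 chips, eligible: A, B, D
Pot 2: 128 chips, eligible: A, D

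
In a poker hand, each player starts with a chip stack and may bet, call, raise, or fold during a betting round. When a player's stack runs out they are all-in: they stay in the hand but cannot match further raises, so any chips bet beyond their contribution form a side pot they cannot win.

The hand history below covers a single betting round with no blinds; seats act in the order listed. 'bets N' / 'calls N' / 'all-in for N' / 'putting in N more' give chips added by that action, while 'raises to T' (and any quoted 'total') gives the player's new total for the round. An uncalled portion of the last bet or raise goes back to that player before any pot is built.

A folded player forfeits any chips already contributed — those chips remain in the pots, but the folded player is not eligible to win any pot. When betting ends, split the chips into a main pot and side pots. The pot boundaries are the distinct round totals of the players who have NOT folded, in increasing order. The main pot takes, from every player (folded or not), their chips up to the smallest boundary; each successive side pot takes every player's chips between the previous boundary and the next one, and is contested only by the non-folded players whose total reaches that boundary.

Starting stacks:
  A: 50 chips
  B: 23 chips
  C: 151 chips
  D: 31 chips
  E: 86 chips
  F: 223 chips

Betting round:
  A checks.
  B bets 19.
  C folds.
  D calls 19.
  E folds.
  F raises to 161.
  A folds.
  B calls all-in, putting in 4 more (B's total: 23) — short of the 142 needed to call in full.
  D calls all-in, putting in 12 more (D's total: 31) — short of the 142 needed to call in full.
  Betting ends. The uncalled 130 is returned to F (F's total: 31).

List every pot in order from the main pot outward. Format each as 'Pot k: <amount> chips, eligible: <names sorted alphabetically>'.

Pot 1: 69 chips, eligible: B, D, F
Pot 2: 16 chips, eligible: D, F

Derivation:
Contributions (after 130 returned to F): B=23, D=31, F=31
Folded: A, C, E
Pot levels (distinct totals of non-folded players): 23, 31
Layer 1-23: 23 each from B, D, F = 23*3 = 69 chips; eligible B, D, F
Layer 24-31: 8 each from D, F = 8*2 = 16 chips; eligible D, F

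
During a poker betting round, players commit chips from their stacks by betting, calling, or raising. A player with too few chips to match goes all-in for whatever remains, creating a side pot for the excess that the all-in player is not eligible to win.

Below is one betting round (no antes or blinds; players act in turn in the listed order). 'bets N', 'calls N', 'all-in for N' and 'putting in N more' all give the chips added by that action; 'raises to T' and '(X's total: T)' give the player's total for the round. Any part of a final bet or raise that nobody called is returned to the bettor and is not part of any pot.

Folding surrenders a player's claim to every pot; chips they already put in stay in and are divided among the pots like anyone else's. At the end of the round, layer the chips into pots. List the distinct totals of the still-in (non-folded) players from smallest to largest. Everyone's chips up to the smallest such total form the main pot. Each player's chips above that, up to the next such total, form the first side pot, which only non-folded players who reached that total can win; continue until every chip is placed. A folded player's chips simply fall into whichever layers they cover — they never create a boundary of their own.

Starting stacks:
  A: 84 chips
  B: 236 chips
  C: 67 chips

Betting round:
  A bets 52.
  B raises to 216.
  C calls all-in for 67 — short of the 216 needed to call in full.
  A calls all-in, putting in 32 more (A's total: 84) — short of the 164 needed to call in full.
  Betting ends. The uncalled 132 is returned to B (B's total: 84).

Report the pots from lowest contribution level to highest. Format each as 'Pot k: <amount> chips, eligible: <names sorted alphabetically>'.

Pot 1: 201 chips, eligible: A, B, C
Pot 2: 34 chips, eligible: A, B

Derivation:
Contributions (after 132 returned to B): A=84, B=84, C=67
Pot levels (distinct totals of non-folded players): 67, 84
Layer 1-67: 67 each from A, B, C = 67*3 = 201 chips; eligible A, B, C
Layer 68-84: 17 each from A, B = 17*2 = 34 chips; eligible A, B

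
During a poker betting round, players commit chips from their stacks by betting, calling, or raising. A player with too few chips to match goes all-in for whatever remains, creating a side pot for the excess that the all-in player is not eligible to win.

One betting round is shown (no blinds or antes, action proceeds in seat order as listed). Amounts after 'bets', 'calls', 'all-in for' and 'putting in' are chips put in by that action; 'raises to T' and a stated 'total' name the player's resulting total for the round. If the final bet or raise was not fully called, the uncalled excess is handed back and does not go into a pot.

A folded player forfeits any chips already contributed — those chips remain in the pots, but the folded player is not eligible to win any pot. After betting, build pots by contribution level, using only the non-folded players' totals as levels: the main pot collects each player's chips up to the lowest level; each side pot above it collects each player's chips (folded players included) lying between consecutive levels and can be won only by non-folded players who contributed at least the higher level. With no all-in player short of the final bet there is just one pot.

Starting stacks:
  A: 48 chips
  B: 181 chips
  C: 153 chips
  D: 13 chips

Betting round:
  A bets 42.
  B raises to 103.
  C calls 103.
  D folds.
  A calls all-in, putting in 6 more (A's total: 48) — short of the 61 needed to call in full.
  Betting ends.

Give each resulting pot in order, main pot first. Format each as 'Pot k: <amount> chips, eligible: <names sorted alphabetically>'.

Pot 1: 144 chips, eligible: A, B, C
Pot 2: 110 chips, eligible: B, C

Derivation:
Contributions: A=48, B=103, C=103
Folded: D
Pot levels (distinct totals of non-folded players): 48, 103
Layer 1-48: 48 each from A, B, C = 48*3 = 144 chips; eligible A, B, C
Layer 49-103: 55 each from B, C = 55*2 = 110 chips; eligible B, C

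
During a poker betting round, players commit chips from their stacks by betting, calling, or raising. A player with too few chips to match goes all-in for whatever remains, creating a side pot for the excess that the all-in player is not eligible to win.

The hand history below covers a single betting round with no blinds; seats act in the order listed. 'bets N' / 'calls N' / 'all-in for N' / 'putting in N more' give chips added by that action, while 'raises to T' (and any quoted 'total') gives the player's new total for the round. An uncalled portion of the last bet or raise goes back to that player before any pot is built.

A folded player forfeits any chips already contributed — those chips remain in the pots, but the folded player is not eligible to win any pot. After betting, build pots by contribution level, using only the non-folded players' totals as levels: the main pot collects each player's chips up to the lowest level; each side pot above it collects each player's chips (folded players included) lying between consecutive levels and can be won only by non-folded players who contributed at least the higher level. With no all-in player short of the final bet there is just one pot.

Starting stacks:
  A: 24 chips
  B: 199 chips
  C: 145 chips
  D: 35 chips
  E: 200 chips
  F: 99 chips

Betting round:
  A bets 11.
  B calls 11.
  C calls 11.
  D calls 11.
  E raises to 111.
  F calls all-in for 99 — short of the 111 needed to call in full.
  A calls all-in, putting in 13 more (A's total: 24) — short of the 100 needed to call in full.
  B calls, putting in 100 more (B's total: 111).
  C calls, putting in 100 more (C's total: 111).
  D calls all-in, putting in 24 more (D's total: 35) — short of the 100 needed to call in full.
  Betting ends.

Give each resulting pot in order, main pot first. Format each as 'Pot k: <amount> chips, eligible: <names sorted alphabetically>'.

Contributions: A=24, B=111, C=111, D=35, E=111, F=99
Pot levels (distinct totals of non-folded players): 24, 35, 99, 111
Layer 1-24: 24 each from A, B, C, D, E, F = 24*6 = 144 chips; eligible A, B, C, D, E, F
Layer 25-35: 11 each from B, C, D, E, F = 11*5 = 55 chips; eligible B, C, D, E, F
Layer 36-99: 64 each from B, C, E, F = 64*4 = 256 chips; eligible B, C, E, F
Layer 100-111: 12 each from B, C, E = 12*3 = 36 chips; eligible B, C, E

Pot 1: 144 chips, eligible: A, B, C, D, E, F
Pot 2: 55 chips, eligible: B, C, D, E, F
Pot 3: 256 chips, eligible: B, C, E, F
Pot 4: 36 chips, eligible: B, C, E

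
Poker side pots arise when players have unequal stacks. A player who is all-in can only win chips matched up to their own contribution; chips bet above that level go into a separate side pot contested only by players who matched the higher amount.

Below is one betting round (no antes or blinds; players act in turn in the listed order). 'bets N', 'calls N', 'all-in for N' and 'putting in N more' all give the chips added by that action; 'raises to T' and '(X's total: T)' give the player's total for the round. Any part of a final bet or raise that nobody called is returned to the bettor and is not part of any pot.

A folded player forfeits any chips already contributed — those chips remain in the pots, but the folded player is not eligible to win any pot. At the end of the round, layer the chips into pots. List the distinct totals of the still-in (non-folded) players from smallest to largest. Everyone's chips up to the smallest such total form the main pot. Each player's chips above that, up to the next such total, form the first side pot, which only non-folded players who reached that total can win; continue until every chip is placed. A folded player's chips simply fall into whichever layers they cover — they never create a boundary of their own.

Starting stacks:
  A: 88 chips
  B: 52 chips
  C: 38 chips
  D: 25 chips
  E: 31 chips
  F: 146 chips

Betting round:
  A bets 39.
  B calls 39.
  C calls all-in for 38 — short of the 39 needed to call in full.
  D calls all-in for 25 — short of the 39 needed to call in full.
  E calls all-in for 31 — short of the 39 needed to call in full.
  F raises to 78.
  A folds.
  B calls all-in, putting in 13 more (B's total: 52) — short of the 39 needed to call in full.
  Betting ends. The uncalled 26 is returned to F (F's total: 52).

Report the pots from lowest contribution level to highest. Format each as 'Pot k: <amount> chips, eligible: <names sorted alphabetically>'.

Pot 1: 150 chips, eligible: B, C, D, E, F
Pot 2: 30 chips, eligible: B, C, E, F
Pot 3: 28 chips, eligible: B, C, F
Pot 4: 29 chips, eligible: B, F

Derivation:
Contributions (after 26 returned to F): A=39, B=52, C=38, D=25, E=31, F=52
Folded: A
Pot levels (distinct totals of non-folded players): 25, 31, 38, 52
Layer 1-25: 25 each from A, B, C, D, E, F = 25*6 = 150 chips; eligible B, C, D, E, F
Layer 26-31: 6 each from A, B, C, E, F = 6*5 = 30 chips; eligible B, C, E, F
Layer 32-38: 7 each from A, B, C, F = 7*4 = 28 chips; eligible B, C, F
Layer 39-52: A 1 + B 14 + F 14 = 29 chips; eligible B, F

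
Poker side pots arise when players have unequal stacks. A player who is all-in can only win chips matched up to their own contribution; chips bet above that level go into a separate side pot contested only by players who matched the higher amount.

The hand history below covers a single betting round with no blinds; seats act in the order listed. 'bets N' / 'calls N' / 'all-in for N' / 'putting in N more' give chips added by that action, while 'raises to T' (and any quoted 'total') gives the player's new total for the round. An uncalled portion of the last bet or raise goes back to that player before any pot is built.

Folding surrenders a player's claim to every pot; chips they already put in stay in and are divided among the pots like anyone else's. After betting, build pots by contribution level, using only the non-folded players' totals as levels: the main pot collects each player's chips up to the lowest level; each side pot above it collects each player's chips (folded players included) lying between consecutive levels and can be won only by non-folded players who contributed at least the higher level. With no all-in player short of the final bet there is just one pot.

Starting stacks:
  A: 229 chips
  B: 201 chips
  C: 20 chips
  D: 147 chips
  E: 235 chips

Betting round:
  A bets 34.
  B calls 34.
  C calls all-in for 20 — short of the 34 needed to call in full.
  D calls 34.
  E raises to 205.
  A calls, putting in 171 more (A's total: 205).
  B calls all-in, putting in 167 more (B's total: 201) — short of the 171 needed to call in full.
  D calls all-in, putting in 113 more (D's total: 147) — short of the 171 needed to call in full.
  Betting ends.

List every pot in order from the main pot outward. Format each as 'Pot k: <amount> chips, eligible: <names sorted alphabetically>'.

Pot 1: 100 chips, eligible: A, B, C, D, E
Pot 2: 508 chips, eligible: A, B, D, E
Pot 3: 162 chips, eligible: A, B, E
Pot 4: 8 chips, eligible: A, E

Derivation:
Contributions: A=205, B=201, C=20, D=147, E=205
Pot levels (distinct totals of non-folded players): 20, 147, 201, 205
Layer 1-20: 20 each from A, B, C, D, E = 20*5 = 100 chips; eligible A, B, C, D, E
Layer 21-147: 127 each from A, B, D, E = 127*4 = 508 chips; eligible A, B, D, E
Layer 148-201: 54 each from A, B, E = 54*3 = 162 chips; eligible A, B, E
Layer 202-205: 4 each from A, E = 4*2 = 8 chips; eligible A, E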